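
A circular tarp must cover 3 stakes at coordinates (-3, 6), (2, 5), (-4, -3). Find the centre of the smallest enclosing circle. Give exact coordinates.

(-31/23, 29/23)

Call the three points A, B, C in the order given.
Side lengths²: AB² = 26, AC² = 82, BC² = 100.
Since BC² = 100 < 82 + 26 = 108, the triangle is acute, so the smallest enclosing circle is the circumcircle.
Circumcentre = (-31/23, 29/23), r² = 13325/529.
Centre = (-31/23, 29/23).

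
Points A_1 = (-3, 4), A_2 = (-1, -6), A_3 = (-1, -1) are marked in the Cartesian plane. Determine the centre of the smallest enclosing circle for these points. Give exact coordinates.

(-2, -1)

Side lengths²: A_1A_2² = 104, A_1A_3² = 29, A_2A_3² = 25.
Since A_1A_2² = 104 ≥ 29 + 25 = 54, the angle opposite A_1A_2 is not acute, so the smallest enclosing circle has A_1A_2 as diameter.
Centre = midpoint of A_1A_2 = (-2, -1), r² = 104/4 = 26.
Centre = (-2, -1).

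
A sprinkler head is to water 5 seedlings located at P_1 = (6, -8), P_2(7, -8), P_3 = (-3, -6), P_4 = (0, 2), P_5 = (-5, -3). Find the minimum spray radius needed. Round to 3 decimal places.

By Welzl's lemma the MEC is supported by two points (diametrically opposite) or three points (on a circumcircle).
The minimum enclosing circle is determined by three boundary points: P_2, P_4, P_5.
Their circumcentre is (49/34, -151/34) with r² = 25181/578.
The farthest remaining point P_1 is at distance² 19333/578 ≤ 25181/578.
r = √(25181/578) ≈ 6.600.

6.600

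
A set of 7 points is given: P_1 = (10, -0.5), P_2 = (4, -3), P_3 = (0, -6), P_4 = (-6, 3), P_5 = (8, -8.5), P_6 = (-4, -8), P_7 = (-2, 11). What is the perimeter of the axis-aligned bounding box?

Width = max x − min x = 10 − (-6) = 16.
Height = max y − min y = 11 − (-8.5) = 19.5.
Perimeter = 2(16 + 19.5) = 71.

71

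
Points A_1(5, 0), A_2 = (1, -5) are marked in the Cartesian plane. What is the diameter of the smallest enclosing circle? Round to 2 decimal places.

The smallest circle enclosing two points has them as diameter endpoints.
Centre = midpoint = (3, -2.5); r² = |A_1A_2|²/4 = 41/4 = 10.25.
Diameter = 2r = 2√(10.25) ≈ 6.40.

6.40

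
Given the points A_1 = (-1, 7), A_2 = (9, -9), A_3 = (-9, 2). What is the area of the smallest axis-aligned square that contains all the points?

324

The bounding box has width 18 and height 16.
An axis-aligned square enclosing the set must have side ≥ max(width, height).
So the minimum side is max(18, 16) = 18.
Area = 18² = 324.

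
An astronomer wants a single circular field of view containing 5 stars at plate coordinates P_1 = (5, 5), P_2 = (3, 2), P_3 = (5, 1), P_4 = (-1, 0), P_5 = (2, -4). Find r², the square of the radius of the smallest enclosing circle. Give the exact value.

22.5

By Welzl's lemma the MEC is supported by two points (diametrically opposite) or three points (on a circumcircle).
The farthest pair is P_1–P_5 with squared distance 90. The circle on this segment as diameter has centre (3.5, 0.5) and r² = 90/4 = 22.5.
Check P_2: distance² to centre = 2.5 ≤ 22.5, so it lies inside.
All remaining points lie in this disk, and no smaller disk contains both endpoints, so this is the minimum enclosing circle.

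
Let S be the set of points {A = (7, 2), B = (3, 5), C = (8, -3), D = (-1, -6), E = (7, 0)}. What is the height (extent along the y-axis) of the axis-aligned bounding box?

11

max y = 5, min y = -6, so height = 11.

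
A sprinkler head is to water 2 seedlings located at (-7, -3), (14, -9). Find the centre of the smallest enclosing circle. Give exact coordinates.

(3.5, -6)

The smallest circle enclosing two points has them as diameter endpoints.
Centre = midpoint = (3.5, -6); r² = |(-7, -3)−(14, -9)|²/4 = 477/4 = 119.25.
Centre = (3.5, -6).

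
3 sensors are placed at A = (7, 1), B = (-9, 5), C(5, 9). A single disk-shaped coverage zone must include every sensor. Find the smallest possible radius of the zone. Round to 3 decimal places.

Side lengths²: AB² = 272, AC² = 68, BC² = 212.
Since AB² = 272 < 212 + 68 = 280, the triangle is acute, so the smallest enclosing circle is the circumcircle.
Circumcentre = (-14/15, 49/15), r² = 15317/225.
r = √(15317/225) ≈ 8.251.

8.251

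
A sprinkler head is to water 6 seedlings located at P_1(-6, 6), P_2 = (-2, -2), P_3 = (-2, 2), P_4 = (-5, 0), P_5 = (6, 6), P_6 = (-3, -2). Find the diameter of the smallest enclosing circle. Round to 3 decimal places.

12.860

A smallest enclosing disk is always determined by at most three of the input points on its boundary.
The minimum enclosing circle is determined by three boundary points: P_1, P_5, P_6.
Their circumcentre is (0, 3.6875) with r² = 41.34765625.
The farthest remaining point P_4 is at distance² 38.59765625 ≤ 41.34765625.
Diameter = 2r = 2√(41.34765625) ≈ 12.860.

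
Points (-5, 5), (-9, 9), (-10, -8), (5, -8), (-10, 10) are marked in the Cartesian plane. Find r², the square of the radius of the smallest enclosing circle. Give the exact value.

137.25

By Welzl's lemma the MEC is supported by two points (diametrically opposite) or three points (on a circumcircle).
The farthest pair is (5, -8)–(-10, 10) with squared distance 549. The circle on this segment as diameter has centre (-2.5, 1) and r² = 549/4 = 137.25.
Check (-5, 5): distance² to centre = 22.25 ≤ 137.25, so it lies inside.
All remaining points lie in this disk, and no smaller disk contains both endpoints, so this is the minimum enclosing circle.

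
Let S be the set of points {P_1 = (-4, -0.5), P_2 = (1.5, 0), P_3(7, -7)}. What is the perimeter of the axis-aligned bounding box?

36

Width = max x − min x = 7 − (-4) = 11.
Height = max y − min y = 0 − (-7) = 7.
Perimeter = 2(11 + 7) = 36.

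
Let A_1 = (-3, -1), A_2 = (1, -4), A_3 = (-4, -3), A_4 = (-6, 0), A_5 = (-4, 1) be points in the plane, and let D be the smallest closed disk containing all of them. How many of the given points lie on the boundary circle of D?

A smallest enclosing disk is always determined by at most three of the input points on its boundary.
The farthest pair is A_2–A_4 with squared distance 65. The circle on this segment as diameter has centre (-2.5, -2) and r² = 65/4 = 16.25.
Check A_1: distance² to centre = 1.25 ≤ 16.25, so it lies inside.
All remaining points lie in this disk, and no smaller disk contains both endpoints, so this is the minimum enclosing circle.
The points at distance exactly r from the centre are A_2, A_4 — 2 points.

2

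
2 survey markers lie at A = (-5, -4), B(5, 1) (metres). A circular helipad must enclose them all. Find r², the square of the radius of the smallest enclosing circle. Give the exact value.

31.25

The smallest circle enclosing two points has them as diameter endpoints.
Centre = midpoint = (0, -1.5); r² = |AB|²/4 = 125/4 = 31.25.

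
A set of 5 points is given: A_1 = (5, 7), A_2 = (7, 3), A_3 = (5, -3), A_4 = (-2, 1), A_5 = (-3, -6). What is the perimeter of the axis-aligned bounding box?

46

Width = max x − min x = 7 − (-3) = 10.
Height = max y − min y = 7 − (-6) = 13.
Perimeter = 2(10 + 13) = 46.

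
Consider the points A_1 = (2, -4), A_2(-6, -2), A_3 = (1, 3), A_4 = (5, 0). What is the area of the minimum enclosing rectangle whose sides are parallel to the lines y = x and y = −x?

In coordinates u = x + y, v = x − y the rectangle is axis-aligned; the map (x,y)→(u,v) scales areas by 2.
u-values: -2, -8, 4, 5; range = 5 − (-8) = 13.
v-values: 6, -4, -2, 5; range = 6 − (-4) = 10.
Area = (13 × 10) / 2 = 65.

65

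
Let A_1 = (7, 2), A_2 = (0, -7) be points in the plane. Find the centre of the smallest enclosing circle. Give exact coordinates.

The smallest circle enclosing two points has them as diameter endpoints.
Centre = midpoint = (3.5, -2.5); r² = |A_1A_2|²/4 = 130/4 = 32.5.
Centre = (3.5, -2.5).

(3.5, -2.5)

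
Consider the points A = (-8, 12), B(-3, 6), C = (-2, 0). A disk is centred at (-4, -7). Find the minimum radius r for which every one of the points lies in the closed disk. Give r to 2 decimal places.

19.42

The required radius is the distance from (-4, -7) to the farthest point.
Squared distances: 377, 170, 53.
Maximum is 377, attained at A.
r = √377 ≈ 19.42.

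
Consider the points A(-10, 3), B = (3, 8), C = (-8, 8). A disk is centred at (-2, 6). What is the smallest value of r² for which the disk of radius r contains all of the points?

The required radius is the distance from (-2, 6) to the farthest point.
Squared distances: 73, 29, 40.
Maximum is 73, attained at A.

73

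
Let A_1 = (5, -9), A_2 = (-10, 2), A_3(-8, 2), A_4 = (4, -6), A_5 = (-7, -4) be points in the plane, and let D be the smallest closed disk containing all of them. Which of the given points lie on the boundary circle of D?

A_1, A_2

By Welzl's lemma the MEC is supported by two points (diametrically opposite) or three points (on a circumcircle).
The farthest pair is A_1–A_2 with squared distance 346. The circle on this segment as diameter has centre (-2.5, -3.5) and r² = 346/4 = 86.5.
Check A_3: distance² to centre = 60.5 ≤ 86.5, so it lies inside.
All remaining points lie in this disk, and no smaller disk contains both endpoints, so this is the minimum enclosing circle.
The points at distance exactly r from the centre are A_1, A_2 — 2 points.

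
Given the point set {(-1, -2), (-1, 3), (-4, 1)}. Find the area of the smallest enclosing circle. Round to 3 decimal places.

20.420

Call the three points A, B, C in the order given.
Side lengths²: AB² = 25, AC² = 18, BC² = 13.
Since AB² = 25 < 18 + 13 = 31, the triangle is acute, so the smallest enclosing circle is the circumcircle.
Circumcentre = (-1.5, 0.5), r² = 6.5.
Area = π·r² = π·6.5 ≈ 20.420.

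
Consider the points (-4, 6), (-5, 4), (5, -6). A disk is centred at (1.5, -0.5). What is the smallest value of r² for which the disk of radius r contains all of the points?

72.5

The required radius is the distance from (1.5, -0.5) to the farthest point.
Squared distances: 72.5, 62.5, 42.5.
Maximum is 72.5, attained at (-4, 6).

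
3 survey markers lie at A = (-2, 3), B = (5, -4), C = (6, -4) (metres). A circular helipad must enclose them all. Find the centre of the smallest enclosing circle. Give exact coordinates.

(2, -0.5)

Side lengths²: AB² = 98, AC² = 113, BC² = 1.
Since AC² = 113 ≥ 98 + 1 = 99, the angle opposite AC is not acute, so the smallest enclosing circle has AC as diameter.
Centre = midpoint of AC = (2, -0.5), r² = 113/4 = 28.25.
Centre = (2, -0.5).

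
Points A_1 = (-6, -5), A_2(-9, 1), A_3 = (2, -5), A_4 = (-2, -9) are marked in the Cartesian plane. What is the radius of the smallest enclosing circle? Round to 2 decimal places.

6.36

The minimum enclosing circle of a finite set is fixed by two of the points (as a diameter) or three (as a circumcircle).
The minimum enclosing circle is determined by three boundary points: A_2, A_3, A_4.
Their circumcentre is (-137/34, -101/34) with r² = 23393/578.
The farthest remaining point A_1 is at distance² 4625/578 ≤ 23393/578.
r = √(23393/578) ≈ 6.36.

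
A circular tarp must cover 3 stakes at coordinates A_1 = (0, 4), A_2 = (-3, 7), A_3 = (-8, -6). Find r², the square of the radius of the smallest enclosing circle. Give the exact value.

48.5

Side lengths²: A_1A_2² = 18, A_1A_3² = 164, A_2A_3² = 194.
Since A_2A_3² = 194 ≥ 164 + 18 = 182, the angle opposite A_2A_3 is not acute, so the smallest enclosing circle has A_2A_3 as diameter.
Centre = midpoint of A_2A_3 = (-5.5, 0.5), r² = 194/4 = 48.5.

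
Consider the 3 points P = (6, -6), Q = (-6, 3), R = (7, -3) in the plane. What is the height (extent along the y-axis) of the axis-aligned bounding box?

9

max y = 3, min y = -6, so height = 9.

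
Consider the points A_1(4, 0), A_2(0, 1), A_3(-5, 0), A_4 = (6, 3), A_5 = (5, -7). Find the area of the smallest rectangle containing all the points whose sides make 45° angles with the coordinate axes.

In coordinates u = x + y, v = x − y the rectangle is axis-aligned; the map (x,y)→(u,v) scales areas by 2.
u-values: 4, 1, -5, 9, -2; range = 9 − (-5) = 14.
v-values: 4, -1, -5, 3, 12; range = 12 − (-5) = 17.
Area = (14 × 17) / 2 = 119.

119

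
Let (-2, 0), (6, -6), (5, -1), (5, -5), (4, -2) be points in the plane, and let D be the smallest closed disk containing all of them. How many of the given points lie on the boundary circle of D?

2

The farthest pair is (-2, 0)–(6, -6) with squared distance 100. The circle on this segment as diameter has centre (2, -3) and r² = 100/4 = 25.
Check (5, -1): distance² to centre = 13 ≤ 25, so it lies inside.
All remaining points lie in this disk, and no smaller disk contains both endpoints, so this is the minimum enclosing circle.
The points at distance exactly r from the centre are (-2, 0), (6, -6) — 2 points.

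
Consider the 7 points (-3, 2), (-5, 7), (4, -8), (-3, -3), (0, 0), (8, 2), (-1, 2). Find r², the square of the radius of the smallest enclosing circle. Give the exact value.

76.5136

A smallest enclosing disk is always determined by at most three of the input points on its boundary.
The minimum enclosing circle is determined by three boundary points: (-5, 7), (4, -8), (8, 2).
Their circumcentre is (-0.4, -0.44) with r² = 76.5136.
The farthest remaining point (-3, -3) is at distance² 13.3136 ≤ 76.5136.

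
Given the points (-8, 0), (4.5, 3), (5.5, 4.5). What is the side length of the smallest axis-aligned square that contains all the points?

13.5

The bounding box has width 13.5 and height 4.5.
An axis-aligned square enclosing the set must have side ≥ max(width, height).
So the minimum side is max(13.5, 4.5) = 13.5.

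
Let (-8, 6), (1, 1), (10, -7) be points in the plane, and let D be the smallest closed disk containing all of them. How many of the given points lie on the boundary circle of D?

Call the three points A, B, C in the order given.
Side lengths²: AB² = 106, AC² = 493, BC² = 145.
Since AC² = 493 ≥ 145 + 106 = 251, the angle opposite AC is not acute, so the smallest enclosing circle has AC as diameter.
Centre = midpoint of AC = (1, -0.5), r² = 493/4 = 123.25.
The points at distance exactly r from the centre are (-8, 6), (10, -7) — 2 points.

2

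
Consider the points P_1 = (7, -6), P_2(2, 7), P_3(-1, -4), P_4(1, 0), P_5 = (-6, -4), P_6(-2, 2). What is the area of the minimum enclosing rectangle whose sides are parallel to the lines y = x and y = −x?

In coordinates u = x + y, v = x − y the rectangle is axis-aligned; the map (x,y)→(u,v) scales areas by 2.
u-values: 1, 9, -5, 1, -10, 0; range = 9 − (-10) = 19.
v-values: 13, -5, 3, 1, -2, -4; range = 13 − (-5) = 18.
Area = (19 × 18) / 2 = 171.

171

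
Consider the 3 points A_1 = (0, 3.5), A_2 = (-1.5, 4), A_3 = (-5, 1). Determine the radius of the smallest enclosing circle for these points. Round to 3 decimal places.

Side lengths²: A_1A_2² = 2.5, A_1A_3² = 31.25, A_2A_3² = 21.25.
Since A_1A_3² = 31.25 ≥ 21.25 + 2.5 = 23.75, the angle opposite A_1A_3 is not acute, so the smallest enclosing circle has A_1A_3 as diameter.
Centre = midpoint of A_1A_3 = (-2.5, 2.25), r² = 31.25/4 = 7.8125.
r = √(7.8125) ≈ 2.795.

2.795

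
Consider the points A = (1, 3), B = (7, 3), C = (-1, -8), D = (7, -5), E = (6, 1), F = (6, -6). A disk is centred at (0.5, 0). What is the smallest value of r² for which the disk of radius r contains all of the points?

The required radius is the distance from (0.5, 0) to the farthest point.
Squared distances: 9.25, 51.25, 66.25, 67.25, 31.25, 66.25.
Maximum is 67.25, attained at D.

67.25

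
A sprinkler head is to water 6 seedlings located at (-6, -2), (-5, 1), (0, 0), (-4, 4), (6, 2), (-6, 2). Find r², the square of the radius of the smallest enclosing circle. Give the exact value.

A smallest enclosing disk is always determined by at most three of the input points on its boundary.
The farthest pair is (-6, -2)–(6, 2) with squared distance 160. The circle on this segment as diameter has centre (0, 0) and r² = 160/4 = 40.
Check (-5, 1): distance² to centre = 26 ≤ 40, so it lies inside.
All remaining points lie in this disk, and no smaller disk contains both endpoints, so this is the minimum enclosing circle.

40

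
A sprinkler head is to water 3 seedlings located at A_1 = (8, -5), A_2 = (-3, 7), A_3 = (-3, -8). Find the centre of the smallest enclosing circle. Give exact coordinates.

(19/22, -0.5)

Side lengths²: A_1A_2² = 265, A_1A_3² = 130, A_2A_3² = 225.
Since A_1A_2² = 265 < 225 + 130 = 355, the triangle is acute, so the smallest enclosing circle is the circumcircle.
Circumcentre = (19/22, -0.5), r² = 17225/242.
Centre = (19/22, -0.5).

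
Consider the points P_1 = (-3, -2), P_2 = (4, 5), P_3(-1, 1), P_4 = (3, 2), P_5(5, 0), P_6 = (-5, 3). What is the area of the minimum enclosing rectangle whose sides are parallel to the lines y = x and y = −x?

91

In coordinates u = x + y, v = x − y the rectangle is axis-aligned; the map (x,y)→(u,v) scales areas by 2.
u-values: -5, 9, 0, 5, 5, -2; range = 9 − (-5) = 14.
v-values: -1, -1, -2, 1, 5, -8; range = 5 − (-8) = 13.
Area = (14 × 13) / 2 = 91.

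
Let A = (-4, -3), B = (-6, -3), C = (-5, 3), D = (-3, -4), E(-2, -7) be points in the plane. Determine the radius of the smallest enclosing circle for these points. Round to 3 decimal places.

5.220

The minimum enclosing circle of a finite set is fixed by two of the points (as a diameter) or three (as a circumcircle).
The farthest pair is C–E with squared distance 109. The circle on this segment as diameter has centre (-3.5, -2) and r² = 109/4 = 27.25.
Check A: distance² to centre = 1.25 ≤ 27.25, so it lies inside.
All remaining points lie in this disk, and no smaller disk contains both endpoints, so this is the minimum enclosing circle.
r = √(27.25) ≈ 5.220.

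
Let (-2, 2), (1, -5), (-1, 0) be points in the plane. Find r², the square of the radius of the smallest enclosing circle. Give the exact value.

14.5

Call the three points A, B, C in the order given.
Side lengths²: AB² = 58, AC² = 5, BC² = 29.
Since AB² = 58 ≥ 29 + 5 = 34, the angle opposite AB is not acute, so the smallest enclosing circle has AB as diameter.
Centre = midpoint of AB = (-0.5, -1.5), r² = 58/4 = 14.5.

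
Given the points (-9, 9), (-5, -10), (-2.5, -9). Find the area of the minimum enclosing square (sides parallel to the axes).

361

The bounding box has width 6.5 and height 19.
An axis-aligned square enclosing the set must have side ≥ max(width, height).
So the minimum side is max(6.5, 19) = 19.
Area = 19² = 361.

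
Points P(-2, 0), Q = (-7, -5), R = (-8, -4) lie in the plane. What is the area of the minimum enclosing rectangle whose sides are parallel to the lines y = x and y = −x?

In coordinates u = x + y, v = x − y the rectangle is axis-aligned; the map (x,y)→(u,v) scales areas by 2.
u-values: -2, -12, -12; range = -2 − (-12) = 10.
v-values: -2, -2, -4; range = -2 − (-4) = 2.
Area = (10 × 2) / 2 = 10.

10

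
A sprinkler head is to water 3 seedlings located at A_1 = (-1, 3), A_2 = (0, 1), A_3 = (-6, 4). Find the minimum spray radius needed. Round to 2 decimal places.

Side lengths²: A_1A_2² = 5, A_1A_3² = 26, A_2A_3² = 45.
Since A_2A_3² = 45 ≥ 26 + 5 = 31, the angle opposite A_2A_3 is not acute, so the smallest enclosing circle has A_2A_3 as diameter.
Centre = midpoint of A_2A_3 = (-3, 2.5), r² = 45/4 = 11.25.
r = √(11.25) ≈ 3.35.

3.35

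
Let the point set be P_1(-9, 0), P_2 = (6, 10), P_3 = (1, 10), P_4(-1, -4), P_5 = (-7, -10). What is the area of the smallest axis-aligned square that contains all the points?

400

The bounding box has width 15 and height 20.
An axis-aligned square enclosing the set must have side ≥ max(width, height).
So the minimum side is max(15, 20) = 20.
Area = 20² = 400.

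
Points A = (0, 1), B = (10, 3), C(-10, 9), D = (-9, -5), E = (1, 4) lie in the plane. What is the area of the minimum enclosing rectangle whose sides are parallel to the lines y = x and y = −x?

In coordinates u = x + y, v = x − y the rectangle is axis-aligned; the map (x,y)→(u,v) scales areas by 2.
u-values: 1, 13, -1, -14, 5; range = 13 − (-14) = 27.
v-values: -1, 7, -19, -4, -3; range = 7 − (-19) = 26.
Area = (27 × 26) / 2 = 351.

351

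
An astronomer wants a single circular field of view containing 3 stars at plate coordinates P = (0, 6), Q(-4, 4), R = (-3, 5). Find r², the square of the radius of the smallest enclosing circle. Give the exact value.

5

Side lengths²: PQ² = 20, PR² = 10, QR² = 2.
Since PQ² = 20 ≥ 10 + 2 = 12, the angle opposite PQ is not acute, so the smallest enclosing circle has PQ as diameter.
Centre = midpoint of PQ = (-2, 5), r² = 20/4 = 5.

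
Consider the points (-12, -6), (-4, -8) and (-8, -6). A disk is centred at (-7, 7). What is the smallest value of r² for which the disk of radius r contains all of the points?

The required radius is the distance from (-7, 7) to the farthest point.
Squared distances: 194, 234, 170.
Maximum is 234, attained at (-4, -8).

234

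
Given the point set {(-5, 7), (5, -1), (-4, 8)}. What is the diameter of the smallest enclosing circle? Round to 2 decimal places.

12.81

Call the three points A, B, C in the order given.
Side lengths²: AB² = 164, AC² = 2, BC² = 162.
Since AB² = 164 ≥ 162 + 2 = 164, the angle opposite AB is not acute, so the smallest enclosing circle has AB as diameter.
Centre = midpoint of AB = (0, 3), r² = 164/4 = 41.
Diameter = 2r = 2√41 ≈ 12.81.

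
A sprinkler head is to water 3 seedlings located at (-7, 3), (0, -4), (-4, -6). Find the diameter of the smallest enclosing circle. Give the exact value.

10

Call the three points A, B, C in the order given.
Side lengths²: AB² = 98, AC² = 90, BC² = 20.
Since AB² = 98 < 90 + 20 = 110, the triangle is acute, so the smallest enclosing circle is the circumcircle.
Circumcentre = (-4, -1), r² = 25.
Diameter = 2r = 2√25 = 10.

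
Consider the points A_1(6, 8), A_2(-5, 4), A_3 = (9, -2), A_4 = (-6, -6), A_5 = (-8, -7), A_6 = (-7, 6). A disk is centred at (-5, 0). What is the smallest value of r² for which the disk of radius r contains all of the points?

200

The required radius is the distance from (-5, 0) to the farthest point.
Squared distances: 185, 16, 200, 37, 58, 40.
Maximum is 200, attained at A_3.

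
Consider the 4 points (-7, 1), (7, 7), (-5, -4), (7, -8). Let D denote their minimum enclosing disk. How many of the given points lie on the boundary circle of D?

3

By Welzl's lemma the MEC is supported by two points (diametrically opposite) or three points (on a circumcircle).
The minimum enclosing circle is determined by three boundary points: (-7, 1), (7, 7), (7, -8).
Their circumcentre is (27/14, -0.5) with r² = 8033/98.
The farthest remaining point (-5, -4) is at distance² 5905/98 ≤ 8033/98.
The points at distance exactly r from the centre are (-7, 1), (7, 7), (7, -8) — 3 points.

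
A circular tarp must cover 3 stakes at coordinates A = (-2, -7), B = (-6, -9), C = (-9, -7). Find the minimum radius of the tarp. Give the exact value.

Side lengths²: AB² = 20, AC² = 49, BC² = 13.
Since AC² = 49 ≥ 20 + 13 = 33, the angle opposite AC is not acute, so the smallest enclosing circle has AC as diameter.
Centre = midpoint of AC = (-5.5, -7), r² = 49/4 = 12.25.
r = √(12.25) = 3.5.

3.5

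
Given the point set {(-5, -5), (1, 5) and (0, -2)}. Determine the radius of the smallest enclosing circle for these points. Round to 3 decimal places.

5.831

Call the three points A, B, C in the order given.
Side lengths²: AB² = 136, AC² = 34, BC² = 50.
Since AB² = 136 ≥ 50 + 34 = 84, the angle opposite AB is not acute, so the smallest enclosing circle has AB as diameter.
Centre = midpoint of AB = (-2, 0), r² = 136/4 = 34.
r = √34 ≈ 5.831.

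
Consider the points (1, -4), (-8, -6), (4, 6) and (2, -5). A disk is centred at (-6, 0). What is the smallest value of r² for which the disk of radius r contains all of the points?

136

The required radius is the distance from (-6, 0) to the farthest point.
Squared distances: 65, 40, 136, 89.
Maximum is 136, attained at (4, 6).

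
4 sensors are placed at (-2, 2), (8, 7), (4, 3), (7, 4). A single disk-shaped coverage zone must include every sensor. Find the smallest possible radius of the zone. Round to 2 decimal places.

A smallest enclosing disk is always determined by at most three of the input points on its boundary.
The farthest pair is (-2, 2)–(8, 7) with squared distance 125. The circle on this segment as diameter has centre (3, 4.5) and r² = 125/4 = 31.25.
Check (4, 3): distance² to centre = 3.25 ≤ 31.25, so it lies inside.
All remaining points lie in this disk, and no smaller disk contains both endpoints, so this is the minimum enclosing circle.
r = √(31.25) ≈ 5.59.

5.59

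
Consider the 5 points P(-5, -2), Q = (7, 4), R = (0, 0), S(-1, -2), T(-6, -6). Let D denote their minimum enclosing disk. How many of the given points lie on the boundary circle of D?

2

The minimum enclosing circle of a finite set is fixed by two of the points (as a diameter) or three (as a circumcircle).
The farthest pair is Q–T with squared distance 269. The circle on this segment as diameter has centre (0.5, -1) and r² = 269/4 = 67.25.
Check P: distance² to centre = 31.25 ≤ 67.25, so it lies inside.
All remaining points lie in this disk, and no smaller disk contains both endpoints, so this is the minimum enclosing circle.
The points at distance exactly r from the centre are Q, T — 2 points.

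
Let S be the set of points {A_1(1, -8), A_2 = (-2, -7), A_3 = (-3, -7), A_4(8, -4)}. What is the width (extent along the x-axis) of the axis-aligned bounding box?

max x = 8, min x = -3, so width = 11.

11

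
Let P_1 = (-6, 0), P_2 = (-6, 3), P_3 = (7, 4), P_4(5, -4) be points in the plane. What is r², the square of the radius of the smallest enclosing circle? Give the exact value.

The minimum enclosing circle is determined by three boundary points: P_2, P_3, P_4.
Their circumcentre is (2/3, 4/3) with r² = 425/9.
The farthest remaining point P_1 is at distance² 416/9 ≤ 425/9.

425/9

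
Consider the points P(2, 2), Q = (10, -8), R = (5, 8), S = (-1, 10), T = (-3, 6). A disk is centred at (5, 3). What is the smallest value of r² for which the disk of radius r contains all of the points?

The required radius is the distance from (5, 3) to the farthest point.
Squared distances: 10, 146, 25, 85, 73.
Maximum is 146, attained at Q.

146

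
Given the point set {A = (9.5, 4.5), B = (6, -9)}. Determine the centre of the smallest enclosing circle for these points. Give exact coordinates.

The smallest circle enclosing two points has them as diameter endpoints.
Centre = midpoint = (7.75, -2.25); r² = |AB|²/4 = 194.5/4 = 48.625.
Centre = (7.75, -2.25).

(7.75, -2.25)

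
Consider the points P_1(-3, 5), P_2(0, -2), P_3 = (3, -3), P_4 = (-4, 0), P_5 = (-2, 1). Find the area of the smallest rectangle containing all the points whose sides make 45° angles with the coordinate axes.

42

In coordinates u = x + y, v = x − y the rectangle is axis-aligned; the map (x,y)→(u,v) scales areas by 2.
u-values: 2, -2, 0, -4, -1; range = 2 − (-4) = 6.
v-values: -8, 2, 6, -4, -3; range = 6 − (-8) = 14.
Area = (6 × 14) / 2 = 42.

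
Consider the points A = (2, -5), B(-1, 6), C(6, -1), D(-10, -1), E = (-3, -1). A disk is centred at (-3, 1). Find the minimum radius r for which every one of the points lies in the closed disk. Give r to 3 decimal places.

9.220

The required radius is the distance from (-3, 1) to the farthest point.
Squared distances: 61, 29, 85, 53, 4.
Maximum is 85, attained at C.
r = √85 ≈ 9.220.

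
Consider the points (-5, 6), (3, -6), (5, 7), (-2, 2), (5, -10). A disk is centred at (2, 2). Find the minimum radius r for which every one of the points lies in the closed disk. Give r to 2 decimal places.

12.37

The required radius is the distance from (2, 2) to the farthest point.
Squared distances: 65, 65, 34, 16, 153.
Maximum is 153, attained at (5, -10).
r = √153 ≈ 12.37.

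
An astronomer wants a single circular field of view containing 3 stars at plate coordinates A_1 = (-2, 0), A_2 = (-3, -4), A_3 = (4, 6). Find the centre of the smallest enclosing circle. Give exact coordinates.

Side lengths²: A_1A_2² = 17, A_1A_3² = 72, A_2A_3² = 149.
Since A_2A_3² = 149 ≥ 72 + 17 = 89, the angle opposite A_2A_3 is not acute, so the smallest enclosing circle has A_2A_3 as diameter.
Centre = midpoint of A_2A_3 = (0.5, 1), r² = 149/4 = 37.25.
Centre = (0.5, 1).

(0.5, 1)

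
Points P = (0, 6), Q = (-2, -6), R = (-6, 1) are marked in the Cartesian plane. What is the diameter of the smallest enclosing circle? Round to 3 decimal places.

Side lengths²: PQ² = 148, PR² = 61, QR² = 65.
Since PQ² = 148 ≥ 65 + 61 = 126, the angle opposite PQ is not acute, so the smallest enclosing circle has PQ as diameter.
Centre = midpoint of PQ = (-1, 0), r² = 148/4 = 37.
Diameter = 2r = 2√37 ≈ 12.166.

12.166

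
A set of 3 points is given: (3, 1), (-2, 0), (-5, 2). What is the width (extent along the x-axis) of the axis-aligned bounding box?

max x = 3, min x = -5, so width = 8.

8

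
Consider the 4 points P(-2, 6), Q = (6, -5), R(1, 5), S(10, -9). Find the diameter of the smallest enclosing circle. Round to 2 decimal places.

19.21

By Welzl's lemma the MEC is supported by two points (diametrically opposite) or three points (on a circumcircle).
The farthest pair is P–S with squared distance 369. The circle on this segment as diameter has centre (4, -1.5) and r² = 369/4 = 92.25.
Check Q: distance² to centre = 16.25 ≤ 92.25, so it lies inside.
All remaining points lie in this disk, and no smaller disk contains both endpoints, so this is the minimum enclosing circle.
Diameter = 2r = 2√(92.25) ≈ 19.21.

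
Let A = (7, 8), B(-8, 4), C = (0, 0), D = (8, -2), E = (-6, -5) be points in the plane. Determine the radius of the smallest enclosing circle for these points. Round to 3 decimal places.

A smallest enclosing disk is always determined by at most three of the input points on its boundary.
The farthest pair is A–E with squared distance 338. The circle on this segment as diameter has centre (0.5, 1.5) and r² = 338/4 = 84.5.
Check B: distance² to centre = 78.5 ≤ 84.5, so it lies inside.
All remaining points lie in this disk, and no smaller disk contains both endpoints, so this is the minimum enclosing circle.
r = √(84.5) ≈ 9.192.

9.192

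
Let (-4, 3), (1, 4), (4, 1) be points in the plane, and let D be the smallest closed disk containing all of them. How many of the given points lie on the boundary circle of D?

2

Call the three points A, B, C in the order given.
Side lengths²: AB² = 26, AC² = 68, BC² = 18.
Since AC² = 68 ≥ 26 + 18 = 44, the angle opposite AC is not acute, so the smallest enclosing circle has AC as diameter.
Centre = midpoint of AC = (0, 2), r² = 68/4 = 17.
The points at distance exactly r from the centre are (-4, 3), (4, 1) — 2 points.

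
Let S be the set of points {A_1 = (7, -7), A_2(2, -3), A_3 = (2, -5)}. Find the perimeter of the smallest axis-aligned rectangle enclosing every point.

Width = max x − min x = 7 − 2 = 5.
Height = max y − min y = -3 − (-7) = 4.
Perimeter = 2(5 + 4) = 18.

18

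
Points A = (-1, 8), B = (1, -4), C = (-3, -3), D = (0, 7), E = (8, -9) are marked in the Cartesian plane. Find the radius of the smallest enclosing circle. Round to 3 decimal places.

The farthest pair is A–E with squared distance 370. The circle on this segment as diameter has centre (3.5, -0.5) and r² = 370/4 = 92.5.
Check B: distance² to centre = 18.5 ≤ 92.5, so it lies inside.
All remaining points lie in this disk, and no smaller disk contains both endpoints, so this is the minimum enclosing circle.
r = √(92.5) ≈ 9.618.

9.618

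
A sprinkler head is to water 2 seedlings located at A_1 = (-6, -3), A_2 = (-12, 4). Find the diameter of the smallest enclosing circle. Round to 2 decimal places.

9.22

The smallest circle enclosing two points has them as diameter endpoints.
Centre = midpoint = (-9, 0.5); r² = |A_1A_2|²/4 = 85/4 = 21.25.
Diameter = 2r = 2√(21.25) ≈ 9.22.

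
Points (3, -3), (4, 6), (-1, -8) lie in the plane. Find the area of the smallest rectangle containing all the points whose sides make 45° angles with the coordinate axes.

85.5

In coordinates u = x + y, v = x − y the rectangle is axis-aligned; the map (x,y)→(u,v) scales areas by 2.
u-values: 0, 10, -9; range = 10 − (-9) = 19.
v-values: 6, -2, 7; range = 7 − (-2) = 9.
Area = (19 × 9) / 2 = 85.5.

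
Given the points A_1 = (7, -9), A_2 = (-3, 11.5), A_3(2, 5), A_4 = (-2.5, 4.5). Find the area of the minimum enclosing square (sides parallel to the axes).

The bounding box has width 10 and height 20.5.
An axis-aligned square enclosing the set must have side ≥ max(width, height).
So the minimum side is max(10, 20.5) = 20.5.
Area = 20.5² = 420.25.

420.25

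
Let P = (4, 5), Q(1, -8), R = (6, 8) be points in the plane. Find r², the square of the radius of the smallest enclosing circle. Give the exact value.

Side lengths²: PQ² = 178, PR² = 13, QR² = 281.
Since QR² = 281 ≥ 178 + 13 = 191, the angle opposite QR is not acute, so the smallest enclosing circle has QR as diameter.
Centre = midpoint of QR = (3.5, 0), r² = 281/4 = 70.25.

70.25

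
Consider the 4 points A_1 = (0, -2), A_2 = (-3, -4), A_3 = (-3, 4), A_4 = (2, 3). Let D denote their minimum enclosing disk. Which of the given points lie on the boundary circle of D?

A_2, A_3, A_4

A smallest enclosing disk is always determined by at most three of the input points on its boundary.
The minimum enclosing circle is determined by three boundary points: A_2, A_3, A_4.
Their circumcentre is (-1.2, 0) with r² = 19.24.
The farthest remaining point A_1 is at distance² 5.44 ≤ 19.24.
The points at distance exactly r from the centre are A_2, A_3, A_4 — 3 points.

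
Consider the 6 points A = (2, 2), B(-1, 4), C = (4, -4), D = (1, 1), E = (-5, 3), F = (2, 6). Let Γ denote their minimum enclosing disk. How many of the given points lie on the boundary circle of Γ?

3

A smallest enclosing disk is always determined by at most three of the input points on its boundary.
The minimum enclosing circle is determined by three boundary points: C, E, F.
Their circumcentre is (9/38, 17/38) with r² = 24505/722.
The farthest remaining point B is at distance² 10217/722 ≤ 24505/722.
The points at distance exactly r from the centre are C, E, F — 3 points.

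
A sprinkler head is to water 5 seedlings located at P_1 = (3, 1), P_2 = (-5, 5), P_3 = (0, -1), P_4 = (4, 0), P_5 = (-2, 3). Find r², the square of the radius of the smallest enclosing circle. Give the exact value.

26.5

A smallest enclosing disk is always determined by at most three of the input points on its boundary.
The farthest pair is P_2–P_4 with squared distance 106. The circle on this segment as diameter has centre (-0.5, 2.5) and r² = 106/4 = 26.5.
Check P_1: distance² to centre = 14.5 ≤ 26.5, so it lies inside.
All remaining points lie in this disk, and no smaller disk contains both endpoints, so this is the minimum enclosing circle.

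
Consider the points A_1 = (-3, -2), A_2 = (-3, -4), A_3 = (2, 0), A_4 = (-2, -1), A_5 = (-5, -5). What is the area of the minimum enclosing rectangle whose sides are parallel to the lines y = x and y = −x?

18

In coordinates u = x + y, v = x − y the rectangle is axis-aligned; the map (x,y)→(u,v) scales areas by 2.
u-values: -5, -7, 2, -3, -10; range = 2 − (-10) = 12.
v-values: -1, 1, 2, -1, 0; range = 2 − (-1) = 3.
Area = (12 × 3) / 2 = 18.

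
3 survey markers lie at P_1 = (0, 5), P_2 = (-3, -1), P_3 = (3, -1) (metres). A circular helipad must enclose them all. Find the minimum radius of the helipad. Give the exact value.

Side lengths²: P_1P_2² = 45, P_1P_3² = 45, P_2P_3² = 36.
Since P_1P_3² = 45 < 45 + 36 = 81, the triangle is acute, so the smallest enclosing circle is the circumcircle.
Circumcentre = (0, 1.25), r² = 14.0625.
r = √(14.0625) = 3.75.

3.75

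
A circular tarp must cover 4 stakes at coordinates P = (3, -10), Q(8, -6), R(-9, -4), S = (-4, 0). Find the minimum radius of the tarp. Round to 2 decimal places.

The minimum enclosing circle of a finite set is fixed by two of the points (as a diameter) or three (as a circumcircle).
The farthest pair is Q–R with squared distance 293. The circle on this segment as diameter has centre (-0.5, -5) and r² = 293/4 = 73.25.
Check P: distance² to centre = 37.25 ≤ 73.25, so it lies inside.
All remaining points lie in this disk, and no smaller disk contains both endpoints, so this is the minimum enclosing circle.
r = √(73.25) ≈ 8.56.

8.56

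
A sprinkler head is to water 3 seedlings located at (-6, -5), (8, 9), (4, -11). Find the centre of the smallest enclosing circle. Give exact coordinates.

Call the three points A, B, C in the order given.
Side lengths²: AB² = 392, AC² = 136, BC² = 416.
Since BC² = 416 < 392 + 136 = 528, the triangle is acute, so the smallest enclosing circle is the circumcircle.
Circumcentre = (3.5, -0.5), r² = 110.5.
Centre = (3.5, -0.5).

(3.5, -0.5)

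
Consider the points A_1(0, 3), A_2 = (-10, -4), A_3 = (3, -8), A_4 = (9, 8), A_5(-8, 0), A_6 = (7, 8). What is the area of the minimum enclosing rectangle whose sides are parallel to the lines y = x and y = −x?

In coordinates u = x + y, v = x − y the rectangle is axis-aligned; the map (x,y)→(u,v) scales areas by 2.
u-values: 3, -14, -5, 17, -8, 15; range = 17 − (-14) = 31.
v-values: -3, -6, 11, 1, -8, -1; range = 11 − (-8) = 19.
Area = (31 × 19) / 2 = 294.5.

294.5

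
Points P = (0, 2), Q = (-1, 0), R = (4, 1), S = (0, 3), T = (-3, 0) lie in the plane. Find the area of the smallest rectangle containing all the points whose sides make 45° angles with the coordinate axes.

In coordinates u = x + y, v = x − y the rectangle is axis-aligned; the map (x,y)→(u,v) scales areas by 2.
u-values: 2, -1, 5, 3, -3; range = 5 − (-3) = 8.
v-values: -2, -1, 3, -3, -3; range = 3 − (-3) = 6.
Area = (8 × 6) / 2 = 24.

24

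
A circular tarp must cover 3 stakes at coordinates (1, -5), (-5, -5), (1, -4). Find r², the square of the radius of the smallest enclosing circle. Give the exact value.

9.25

Call the three points A, B, C in the order given.
Side lengths²: AB² = 36, AC² = 1, BC² = 37.
Since BC² = 37 ≥ 36 + 1 = 37, the angle opposite BC is not acute, so the smallest enclosing circle has BC as diameter.
Centre = midpoint of BC = (-2, -4.5), r² = 37/4 = 9.25.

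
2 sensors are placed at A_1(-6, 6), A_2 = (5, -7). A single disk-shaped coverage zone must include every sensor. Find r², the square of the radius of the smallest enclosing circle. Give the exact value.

The smallest circle enclosing two points has them as diameter endpoints.
Centre = midpoint = (-0.5, -0.5); r² = |A_1A_2|²/4 = 290/4 = 72.5.

72.5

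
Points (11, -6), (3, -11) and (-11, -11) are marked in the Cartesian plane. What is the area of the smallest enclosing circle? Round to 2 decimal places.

Call the three points A, B, C in the order given.
Side lengths²: AB² = 89, AC² = 509, BC² = 196.
Since AC² = 509 ≥ 196 + 89 = 285, the angle opposite AC is not acute, so the smallest enclosing circle has AC as diameter.
Centre = midpoint of AC = (0, -8.5), r² = 509/4 = 127.25.
Area = π·r² = π·127.25 ≈ 399.77.

399.77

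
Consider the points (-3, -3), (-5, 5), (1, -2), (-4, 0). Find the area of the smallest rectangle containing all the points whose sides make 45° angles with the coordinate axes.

39

In coordinates u = x + y, v = x − y the rectangle is axis-aligned; the map (x,y)→(u,v) scales areas by 2.
u-values: -6, 0, -1, -4; range = 0 − (-6) = 6.
v-values: 0, -10, 3, -4; range = 3 − (-10) = 13.
Area = (6 × 13) / 2 = 39.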